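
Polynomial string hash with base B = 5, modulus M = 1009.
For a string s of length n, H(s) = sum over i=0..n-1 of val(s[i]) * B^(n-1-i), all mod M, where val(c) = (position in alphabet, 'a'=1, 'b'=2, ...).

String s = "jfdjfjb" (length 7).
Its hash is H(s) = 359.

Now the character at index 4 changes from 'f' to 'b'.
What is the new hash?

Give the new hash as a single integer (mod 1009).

val('f') = 6, val('b') = 2
Position k = 4, exponent = n-1-k = 2
B^2 mod M = 5^2 mod 1009 = 25
Delta = (2 - 6) * 25 mod 1009 = 909
New hash = (359 + 909) mod 1009 = 259

Answer: 259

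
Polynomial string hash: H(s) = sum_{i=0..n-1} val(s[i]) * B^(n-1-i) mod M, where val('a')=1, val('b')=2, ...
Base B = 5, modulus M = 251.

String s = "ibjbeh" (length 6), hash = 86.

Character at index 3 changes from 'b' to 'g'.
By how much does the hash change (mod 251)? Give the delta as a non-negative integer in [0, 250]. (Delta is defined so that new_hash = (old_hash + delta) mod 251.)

Delta formula: (val(new) - val(old)) * B^(n-1-k) mod M
  val('g') - val('b') = 7 - 2 = 5
  B^(n-1-k) = 5^2 mod 251 = 25
  Delta = 5 * 25 mod 251 = 125

Answer: 125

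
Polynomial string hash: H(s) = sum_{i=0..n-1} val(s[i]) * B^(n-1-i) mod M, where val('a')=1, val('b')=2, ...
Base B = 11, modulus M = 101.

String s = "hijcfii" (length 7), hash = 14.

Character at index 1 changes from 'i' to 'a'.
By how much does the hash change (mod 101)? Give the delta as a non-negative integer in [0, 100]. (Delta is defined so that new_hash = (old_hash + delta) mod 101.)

Delta formula: (val(new) - val(old)) * B^(n-1-k) mod M
  val('a') - val('i') = 1 - 9 = -8
  B^(n-1-k) = 11^5 mod 101 = 57
  Delta = -8 * 57 mod 101 = 49

Answer: 49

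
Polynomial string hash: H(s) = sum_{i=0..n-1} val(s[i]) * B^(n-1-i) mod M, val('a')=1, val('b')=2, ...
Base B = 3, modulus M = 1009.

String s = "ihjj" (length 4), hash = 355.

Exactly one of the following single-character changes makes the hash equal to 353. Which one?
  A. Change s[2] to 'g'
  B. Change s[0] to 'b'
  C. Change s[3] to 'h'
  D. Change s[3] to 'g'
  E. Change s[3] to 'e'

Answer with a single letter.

Answer: C

Derivation:
Option A: s[2]='j'->'g', delta=(7-10)*3^1 mod 1009 = 1000, hash=355+1000 mod 1009 = 346
Option B: s[0]='i'->'b', delta=(2-9)*3^3 mod 1009 = 820, hash=355+820 mod 1009 = 166
Option C: s[3]='j'->'h', delta=(8-10)*3^0 mod 1009 = 1007, hash=355+1007 mod 1009 = 353 <-- target
Option D: s[3]='j'->'g', delta=(7-10)*3^0 mod 1009 = 1006, hash=355+1006 mod 1009 = 352
Option E: s[3]='j'->'e', delta=(5-10)*3^0 mod 1009 = 1004, hash=355+1004 mod 1009 = 350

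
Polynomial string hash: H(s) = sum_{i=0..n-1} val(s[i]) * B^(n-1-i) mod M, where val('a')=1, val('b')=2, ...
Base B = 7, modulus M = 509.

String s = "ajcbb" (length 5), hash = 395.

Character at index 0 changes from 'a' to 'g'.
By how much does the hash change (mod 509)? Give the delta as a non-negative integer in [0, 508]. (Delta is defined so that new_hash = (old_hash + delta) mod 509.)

Answer: 154

Derivation:
Delta formula: (val(new) - val(old)) * B^(n-1-k) mod M
  val('g') - val('a') = 7 - 1 = 6
  B^(n-1-k) = 7^4 mod 509 = 365
  Delta = 6 * 365 mod 509 = 154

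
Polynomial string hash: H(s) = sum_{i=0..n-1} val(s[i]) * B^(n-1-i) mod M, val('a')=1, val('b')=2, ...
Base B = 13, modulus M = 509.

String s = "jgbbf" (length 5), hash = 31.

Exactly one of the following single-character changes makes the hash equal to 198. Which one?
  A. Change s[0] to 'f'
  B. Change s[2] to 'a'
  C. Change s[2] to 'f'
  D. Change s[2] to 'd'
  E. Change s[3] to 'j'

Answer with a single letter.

Option A: s[0]='j'->'f', delta=(6-10)*13^4 mod 509 = 281, hash=31+281 mod 509 = 312
Option B: s[2]='b'->'a', delta=(1-2)*13^2 mod 509 = 340, hash=31+340 mod 509 = 371
Option C: s[2]='b'->'f', delta=(6-2)*13^2 mod 509 = 167, hash=31+167 mod 509 = 198 <-- target
Option D: s[2]='b'->'d', delta=(4-2)*13^2 mod 509 = 338, hash=31+338 mod 509 = 369
Option E: s[3]='b'->'j', delta=(10-2)*13^1 mod 509 = 104, hash=31+104 mod 509 = 135

Answer: C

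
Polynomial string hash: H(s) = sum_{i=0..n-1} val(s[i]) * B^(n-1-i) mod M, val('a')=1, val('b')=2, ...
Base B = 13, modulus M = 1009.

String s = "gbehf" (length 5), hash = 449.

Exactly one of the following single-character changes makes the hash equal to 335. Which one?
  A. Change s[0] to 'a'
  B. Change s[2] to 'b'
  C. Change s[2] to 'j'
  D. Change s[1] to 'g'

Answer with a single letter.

Answer: D

Derivation:
Option A: s[0]='g'->'a', delta=(1-7)*13^4 mod 1009 = 164, hash=449+164 mod 1009 = 613
Option B: s[2]='e'->'b', delta=(2-5)*13^2 mod 1009 = 502, hash=449+502 mod 1009 = 951
Option C: s[2]='e'->'j', delta=(10-5)*13^2 mod 1009 = 845, hash=449+845 mod 1009 = 285
Option D: s[1]='b'->'g', delta=(7-2)*13^3 mod 1009 = 895, hash=449+895 mod 1009 = 335 <-- target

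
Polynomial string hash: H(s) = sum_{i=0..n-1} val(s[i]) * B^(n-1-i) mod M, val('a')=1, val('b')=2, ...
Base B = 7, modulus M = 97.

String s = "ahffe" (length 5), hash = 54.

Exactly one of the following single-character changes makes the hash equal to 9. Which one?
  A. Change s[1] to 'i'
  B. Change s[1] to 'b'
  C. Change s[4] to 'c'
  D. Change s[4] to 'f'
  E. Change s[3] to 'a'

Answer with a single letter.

Answer: A

Derivation:
Option A: s[1]='h'->'i', delta=(9-8)*7^3 mod 97 = 52, hash=54+52 mod 97 = 9 <-- target
Option B: s[1]='h'->'b', delta=(2-8)*7^3 mod 97 = 76, hash=54+76 mod 97 = 33
Option C: s[4]='e'->'c', delta=(3-5)*7^0 mod 97 = 95, hash=54+95 mod 97 = 52
Option D: s[4]='e'->'f', delta=(6-5)*7^0 mod 97 = 1, hash=54+1 mod 97 = 55
Option E: s[3]='f'->'a', delta=(1-6)*7^1 mod 97 = 62, hash=54+62 mod 97 = 19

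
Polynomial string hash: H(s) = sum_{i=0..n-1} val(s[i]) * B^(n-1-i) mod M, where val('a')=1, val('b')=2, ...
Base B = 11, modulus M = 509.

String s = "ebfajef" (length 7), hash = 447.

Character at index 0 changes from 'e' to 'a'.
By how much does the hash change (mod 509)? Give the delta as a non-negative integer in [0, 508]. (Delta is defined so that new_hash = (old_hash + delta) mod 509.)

Answer: 54

Derivation:
Delta formula: (val(new) - val(old)) * B^(n-1-k) mod M
  val('a') - val('e') = 1 - 5 = -4
  B^(n-1-k) = 11^6 mod 509 = 241
  Delta = -4 * 241 mod 509 = 54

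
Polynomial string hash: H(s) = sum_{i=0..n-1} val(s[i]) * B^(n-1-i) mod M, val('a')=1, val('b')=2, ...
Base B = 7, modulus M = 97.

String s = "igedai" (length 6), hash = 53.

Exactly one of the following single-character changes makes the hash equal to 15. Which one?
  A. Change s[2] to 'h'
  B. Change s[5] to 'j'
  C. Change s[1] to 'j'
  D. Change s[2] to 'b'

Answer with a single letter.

Answer: A

Derivation:
Option A: s[2]='e'->'h', delta=(8-5)*7^3 mod 97 = 59, hash=53+59 mod 97 = 15 <-- target
Option B: s[5]='i'->'j', delta=(10-9)*7^0 mod 97 = 1, hash=53+1 mod 97 = 54
Option C: s[1]='g'->'j', delta=(10-7)*7^4 mod 97 = 25, hash=53+25 mod 97 = 78
Option D: s[2]='e'->'b', delta=(2-5)*7^3 mod 97 = 38, hash=53+38 mod 97 = 91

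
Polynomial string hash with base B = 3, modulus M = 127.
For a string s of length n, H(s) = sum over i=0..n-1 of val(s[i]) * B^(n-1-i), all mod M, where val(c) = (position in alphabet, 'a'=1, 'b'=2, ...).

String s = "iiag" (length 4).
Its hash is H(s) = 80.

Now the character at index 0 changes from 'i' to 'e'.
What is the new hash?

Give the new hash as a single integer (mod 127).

val('i') = 9, val('e') = 5
Position k = 0, exponent = n-1-k = 3
B^3 mod M = 3^3 mod 127 = 27
Delta = (5 - 9) * 27 mod 127 = 19
New hash = (80 + 19) mod 127 = 99

Answer: 99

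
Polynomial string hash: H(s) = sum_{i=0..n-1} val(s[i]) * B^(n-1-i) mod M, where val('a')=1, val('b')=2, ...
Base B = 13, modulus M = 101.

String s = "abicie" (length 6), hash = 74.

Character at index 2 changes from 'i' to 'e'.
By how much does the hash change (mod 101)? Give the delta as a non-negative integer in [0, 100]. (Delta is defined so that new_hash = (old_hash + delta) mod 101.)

Answer: 100

Derivation:
Delta formula: (val(new) - val(old)) * B^(n-1-k) mod M
  val('e') - val('i') = 5 - 9 = -4
  B^(n-1-k) = 13^3 mod 101 = 76
  Delta = -4 * 76 mod 101 = 100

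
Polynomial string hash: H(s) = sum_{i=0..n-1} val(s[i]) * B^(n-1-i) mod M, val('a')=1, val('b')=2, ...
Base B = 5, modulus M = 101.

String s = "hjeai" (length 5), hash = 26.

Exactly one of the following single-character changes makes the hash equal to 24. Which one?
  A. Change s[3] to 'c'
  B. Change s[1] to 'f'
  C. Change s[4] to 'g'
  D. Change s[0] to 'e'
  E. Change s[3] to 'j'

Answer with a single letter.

Answer: C

Derivation:
Option A: s[3]='a'->'c', delta=(3-1)*5^1 mod 101 = 10, hash=26+10 mod 101 = 36
Option B: s[1]='j'->'f', delta=(6-10)*5^3 mod 101 = 5, hash=26+5 mod 101 = 31
Option C: s[4]='i'->'g', delta=(7-9)*5^0 mod 101 = 99, hash=26+99 mod 101 = 24 <-- target
Option D: s[0]='h'->'e', delta=(5-8)*5^4 mod 101 = 44, hash=26+44 mod 101 = 70
Option E: s[3]='a'->'j', delta=(10-1)*5^1 mod 101 = 45, hash=26+45 mod 101 = 71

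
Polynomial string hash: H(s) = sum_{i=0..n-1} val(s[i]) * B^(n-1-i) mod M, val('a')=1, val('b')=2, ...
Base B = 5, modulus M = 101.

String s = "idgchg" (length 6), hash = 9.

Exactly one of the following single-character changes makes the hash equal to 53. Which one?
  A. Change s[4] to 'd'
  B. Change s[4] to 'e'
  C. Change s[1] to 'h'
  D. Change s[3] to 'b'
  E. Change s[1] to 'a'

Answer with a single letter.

Option A: s[4]='h'->'d', delta=(4-8)*5^1 mod 101 = 81, hash=9+81 mod 101 = 90
Option B: s[4]='h'->'e', delta=(5-8)*5^1 mod 101 = 86, hash=9+86 mod 101 = 95
Option C: s[1]='d'->'h', delta=(8-4)*5^4 mod 101 = 76, hash=9+76 mod 101 = 85
Option D: s[3]='c'->'b', delta=(2-3)*5^2 mod 101 = 76, hash=9+76 mod 101 = 85
Option E: s[1]='d'->'a', delta=(1-4)*5^4 mod 101 = 44, hash=9+44 mod 101 = 53 <-- target

Answer: E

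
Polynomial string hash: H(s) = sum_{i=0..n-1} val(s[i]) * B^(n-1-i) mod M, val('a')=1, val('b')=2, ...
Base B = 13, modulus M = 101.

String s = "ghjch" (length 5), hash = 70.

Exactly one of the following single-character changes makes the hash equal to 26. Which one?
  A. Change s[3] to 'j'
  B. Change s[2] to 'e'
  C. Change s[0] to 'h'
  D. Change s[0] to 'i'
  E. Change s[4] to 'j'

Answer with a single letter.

Option A: s[3]='c'->'j', delta=(10-3)*13^1 mod 101 = 91, hash=70+91 mod 101 = 60
Option B: s[2]='j'->'e', delta=(5-10)*13^2 mod 101 = 64, hash=70+64 mod 101 = 33
Option C: s[0]='g'->'h', delta=(8-7)*13^4 mod 101 = 79, hash=70+79 mod 101 = 48
Option D: s[0]='g'->'i', delta=(9-7)*13^4 mod 101 = 57, hash=70+57 mod 101 = 26 <-- target
Option E: s[4]='h'->'j', delta=(10-8)*13^0 mod 101 = 2, hash=70+2 mod 101 = 72

Answer: D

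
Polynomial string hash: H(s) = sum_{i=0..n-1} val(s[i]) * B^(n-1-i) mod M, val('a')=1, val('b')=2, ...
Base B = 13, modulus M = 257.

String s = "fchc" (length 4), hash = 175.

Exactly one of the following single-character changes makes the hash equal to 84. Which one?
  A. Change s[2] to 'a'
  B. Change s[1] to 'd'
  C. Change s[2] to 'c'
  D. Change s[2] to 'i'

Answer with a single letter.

Option A: s[2]='h'->'a', delta=(1-8)*13^1 mod 257 = 166, hash=175+166 mod 257 = 84 <-- target
Option B: s[1]='c'->'d', delta=(4-3)*13^2 mod 257 = 169, hash=175+169 mod 257 = 87
Option C: s[2]='h'->'c', delta=(3-8)*13^1 mod 257 = 192, hash=175+192 mod 257 = 110
Option D: s[2]='h'->'i', delta=(9-8)*13^1 mod 257 = 13, hash=175+13 mod 257 = 188

Answer: A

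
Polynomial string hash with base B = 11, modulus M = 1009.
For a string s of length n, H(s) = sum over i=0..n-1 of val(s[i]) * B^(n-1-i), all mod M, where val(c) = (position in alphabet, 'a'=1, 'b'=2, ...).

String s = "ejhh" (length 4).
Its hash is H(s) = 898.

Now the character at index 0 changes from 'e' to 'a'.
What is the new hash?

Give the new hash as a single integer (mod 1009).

Answer: 619

Derivation:
val('e') = 5, val('a') = 1
Position k = 0, exponent = n-1-k = 3
B^3 mod M = 11^3 mod 1009 = 322
Delta = (1 - 5) * 322 mod 1009 = 730
New hash = (898 + 730) mod 1009 = 619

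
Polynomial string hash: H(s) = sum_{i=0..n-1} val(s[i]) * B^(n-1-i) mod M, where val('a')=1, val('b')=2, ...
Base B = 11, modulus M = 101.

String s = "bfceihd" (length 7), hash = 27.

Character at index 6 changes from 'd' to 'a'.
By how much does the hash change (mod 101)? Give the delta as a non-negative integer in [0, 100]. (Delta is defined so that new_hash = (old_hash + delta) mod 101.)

Delta formula: (val(new) - val(old)) * B^(n-1-k) mod M
  val('a') - val('d') = 1 - 4 = -3
  B^(n-1-k) = 11^0 mod 101 = 1
  Delta = -3 * 1 mod 101 = 98

Answer: 98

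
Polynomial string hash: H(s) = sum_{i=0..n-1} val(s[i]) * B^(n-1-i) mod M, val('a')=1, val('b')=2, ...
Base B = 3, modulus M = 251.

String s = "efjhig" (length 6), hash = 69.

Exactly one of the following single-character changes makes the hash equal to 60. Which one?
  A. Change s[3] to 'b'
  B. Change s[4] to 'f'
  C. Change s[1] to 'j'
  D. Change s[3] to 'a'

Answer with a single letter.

Option A: s[3]='h'->'b', delta=(2-8)*3^2 mod 251 = 197, hash=69+197 mod 251 = 15
Option B: s[4]='i'->'f', delta=(6-9)*3^1 mod 251 = 242, hash=69+242 mod 251 = 60 <-- target
Option C: s[1]='f'->'j', delta=(10-6)*3^4 mod 251 = 73, hash=69+73 mod 251 = 142
Option D: s[3]='h'->'a', delta=(1-8)*3^2 mod 251 = 188, hash=69+188 mod 251 = 6

Answer: B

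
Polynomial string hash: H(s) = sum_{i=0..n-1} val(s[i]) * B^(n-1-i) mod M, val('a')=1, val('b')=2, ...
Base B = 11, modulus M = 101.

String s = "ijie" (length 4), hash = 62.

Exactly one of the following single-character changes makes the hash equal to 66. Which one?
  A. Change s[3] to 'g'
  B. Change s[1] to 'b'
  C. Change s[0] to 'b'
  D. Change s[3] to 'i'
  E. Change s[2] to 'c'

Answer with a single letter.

Answer: D

Derivation:
Option A: s[3]='e'->'g', delta=(7-5)*11^0 mod 101 = 2, hash=62+2 mod 101 = 64
Option B: s[1]='j'->'b', delta=(2-10)*11^2 mod 101 = 42, hash=62+42 mod 101 = 3
Option C: s[0]='i'->'b', delta=(2-9)*11^3 mod 101 = 76, hash=62+76 mod 101 = 37
Option D: s[3]='e'->'i', delta=(9-5)*11^0 mod 101 = 4, hash=62+4 mod 101 = 66 <-- target
Option E: s[2]='i'->'c', delta=(3-9)*11^1 mod 101 = 35, hash=62+35 mod 101 = 97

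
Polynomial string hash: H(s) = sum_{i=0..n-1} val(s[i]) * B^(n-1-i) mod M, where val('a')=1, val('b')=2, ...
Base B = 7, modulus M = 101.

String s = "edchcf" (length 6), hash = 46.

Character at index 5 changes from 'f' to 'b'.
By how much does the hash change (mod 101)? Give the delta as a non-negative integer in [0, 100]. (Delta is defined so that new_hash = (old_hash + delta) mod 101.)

Answer: 97

Derivation:
Delta formula: (val(new) - val(old)) * B^(n-1-k) mod M
  val('b') - val('f') = 2 - 6 = -4
  B^(n-1-k) = 7^0 mod 101 = 1
  Delta = -4 * 1 mod 101 = 97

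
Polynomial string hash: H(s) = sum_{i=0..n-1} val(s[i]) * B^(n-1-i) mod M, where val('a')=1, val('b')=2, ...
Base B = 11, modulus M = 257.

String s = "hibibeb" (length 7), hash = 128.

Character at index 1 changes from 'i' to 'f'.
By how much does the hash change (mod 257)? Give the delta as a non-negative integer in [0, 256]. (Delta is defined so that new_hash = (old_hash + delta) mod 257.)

Delta formula: (val(new) - val(old)) * B^(n-1-k) mod M
  val('f') - val('i') = 6 - 9 = -3
  B^(n-1-k) = 11^5 mod 257 = 169
  Delta = -3 * 169 mod 257 = 7

Answer: 7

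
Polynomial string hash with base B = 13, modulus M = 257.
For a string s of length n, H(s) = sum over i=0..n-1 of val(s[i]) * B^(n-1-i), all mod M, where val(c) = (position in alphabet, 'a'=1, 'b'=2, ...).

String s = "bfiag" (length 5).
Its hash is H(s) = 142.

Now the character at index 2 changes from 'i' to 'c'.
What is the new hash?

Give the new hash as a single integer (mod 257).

Answer: 156

Derivation:
val('i') = 9, val('c') = 3
Position k = 2, exponent = n-1-k = 2
B^2 mod M = 13^2 mod 257 = 169
Delta = (3 - 9) * 169 mod 257 = 14
New hash = (142 + 14) mod 257 = 156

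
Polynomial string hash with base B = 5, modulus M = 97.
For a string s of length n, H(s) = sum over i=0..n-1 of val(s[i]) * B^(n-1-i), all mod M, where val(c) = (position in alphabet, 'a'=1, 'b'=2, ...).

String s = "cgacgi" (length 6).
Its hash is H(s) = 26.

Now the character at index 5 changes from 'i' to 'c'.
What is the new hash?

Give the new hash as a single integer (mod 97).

val('i') = 9, val('c') = 3
Position k = 5, exponent = n-1-k = 0
B^0 mod M = 5^0 mod 97 = 1
Delta = (3 - 9) * 1 mod 97 = 91
New hash = (26 + 91) mod 97 = 20

Answer: 20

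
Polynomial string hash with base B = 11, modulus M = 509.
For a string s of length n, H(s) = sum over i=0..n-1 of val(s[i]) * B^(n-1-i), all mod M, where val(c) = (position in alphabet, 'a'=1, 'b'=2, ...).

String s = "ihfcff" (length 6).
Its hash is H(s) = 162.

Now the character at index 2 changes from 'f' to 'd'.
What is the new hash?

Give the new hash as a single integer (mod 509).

val('f') = 6, val('d') = 4
Position k = 2, exponent = n-1-k = 3
B^3 mod M = 11^3 mod 509 = 313
Delta = (4 - 6) * 313 mod 509 = 392
New hash = (162 + 392) mod 509 = 45

Answer: 45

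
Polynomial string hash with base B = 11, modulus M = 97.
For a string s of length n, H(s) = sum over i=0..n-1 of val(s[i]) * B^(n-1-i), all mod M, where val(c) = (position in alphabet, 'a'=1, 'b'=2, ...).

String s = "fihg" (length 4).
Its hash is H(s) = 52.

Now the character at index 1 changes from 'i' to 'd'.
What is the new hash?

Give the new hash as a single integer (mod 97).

val('i') = 9, val('d') = 4
Position k = 1, exponent = n-1-k = 2
B^2 mod M = 11^2 mod 97 = 24
Delta = (4 - 9) * 24 mod 97 = 74
New hash = (52 + 74) mod 97 = 29

Answer: 29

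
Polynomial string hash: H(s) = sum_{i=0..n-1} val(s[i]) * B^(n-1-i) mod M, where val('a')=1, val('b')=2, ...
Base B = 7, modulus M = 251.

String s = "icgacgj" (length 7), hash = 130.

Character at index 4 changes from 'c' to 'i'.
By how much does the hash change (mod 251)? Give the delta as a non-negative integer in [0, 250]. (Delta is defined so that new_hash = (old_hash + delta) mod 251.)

Delta formula: (val(new) - val(old)) * B^(n-1-k) mod M
  val('i') - val('c') = 9 - 3 = 6
  B^(n-1-k) = 7^2 mod 251 = 49
  Delta = 6 * 49 mod 251 = 43

Answer: 43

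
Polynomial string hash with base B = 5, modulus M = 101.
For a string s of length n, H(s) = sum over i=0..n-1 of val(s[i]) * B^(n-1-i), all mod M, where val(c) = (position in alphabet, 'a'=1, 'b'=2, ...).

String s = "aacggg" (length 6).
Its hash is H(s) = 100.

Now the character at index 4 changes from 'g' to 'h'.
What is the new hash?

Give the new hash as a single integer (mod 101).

Answer: 4

Derivation:
val('g') = 7, val('h') = 8
Position k = 4, exponent = n-1-k = 1
B^1 mod M = 5^1 mod 101 = 5
Delta = (8 - 7) * 5 mod 101 = 5
New hash = (100 + 5) mod 101 = 4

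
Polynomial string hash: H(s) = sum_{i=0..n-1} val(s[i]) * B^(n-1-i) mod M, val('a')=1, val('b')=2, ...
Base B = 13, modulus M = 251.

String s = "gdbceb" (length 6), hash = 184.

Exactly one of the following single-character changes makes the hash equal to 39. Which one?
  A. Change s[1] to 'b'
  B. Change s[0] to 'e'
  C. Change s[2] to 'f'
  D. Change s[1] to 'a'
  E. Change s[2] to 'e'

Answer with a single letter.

Answer: A

Derivation:
Option A: s[1]='d'->'b', delta=(2-4)*13^4 mod 251 = 106, hash=184+106 mod 251 = 39 <-- target
Option B: s[0]='g'->'e', delta=(5-7)*13^5 mod 251 = 123, hash=184+123 mod 251 = 56
Option C: s[2]='b'->'f', delta=(6-2)*13^3 mod 251 = 3, hash=184+3 mod 251 = 187
Option D: s[1]='d'->'a', delta=(1-4)*13^4 mod 251 = 159, hash=184+159 mod 251 = 92
Option E: s[2]='b'->'e', delta=(5-2)*13^3 mod 251 = 65, hash=184+65 mod 251 = 249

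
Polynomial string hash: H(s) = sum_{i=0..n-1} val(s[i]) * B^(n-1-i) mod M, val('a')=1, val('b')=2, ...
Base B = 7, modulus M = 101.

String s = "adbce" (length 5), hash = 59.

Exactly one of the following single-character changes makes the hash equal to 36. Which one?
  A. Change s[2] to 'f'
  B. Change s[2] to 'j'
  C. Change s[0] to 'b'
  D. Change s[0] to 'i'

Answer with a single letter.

Option A: s[2]='b'->'f', delta=(6-2)*7^2 mod 101 = 95, hash=59+95 mod 101 = 53
Option B: s[2]='b'->'j', delta=(10-2)*7^2 mod 101 = 89, hash=59+89 mod 101 = 47
Option C: s[0]='a'->'b', delta=(2-1)*7^4 mod 101 = 78, hash=59+78 mod 101 = 36 <-- target
Option D: s[0]='a'->'i', delta=(9-1)*7^4 mod 101 = 18, hash=59+18 mod 101 = 77

Answer: C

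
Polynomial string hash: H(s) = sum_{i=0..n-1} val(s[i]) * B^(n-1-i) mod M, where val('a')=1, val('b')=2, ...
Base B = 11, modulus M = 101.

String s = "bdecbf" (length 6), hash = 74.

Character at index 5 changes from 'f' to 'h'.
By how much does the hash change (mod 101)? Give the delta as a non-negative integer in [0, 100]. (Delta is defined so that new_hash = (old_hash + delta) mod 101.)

Answer: 2

Derivation:
Delta formula: (val(new) - val(old)) * B^(n-1-k) mod M
  val('h') - val('f') = 8 - 6 = 2
  B^(n-1-k) = 11^0 mod 101 = 1
  Delta = 2 * 1 mod 101 = 2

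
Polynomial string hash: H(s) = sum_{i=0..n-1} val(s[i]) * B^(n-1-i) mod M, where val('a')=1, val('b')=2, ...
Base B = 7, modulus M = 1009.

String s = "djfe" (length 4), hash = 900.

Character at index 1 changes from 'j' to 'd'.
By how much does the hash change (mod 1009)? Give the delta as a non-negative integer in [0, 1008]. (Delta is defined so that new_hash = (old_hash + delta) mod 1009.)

Delta formula: (val(new) - val(old)) * B^(n-1-k) mod M
  val('d') - val('j') = 4 - 10 = -6
  B^(n-1-k) = 7^2 mod 1009 = 49
  Delta = -6 * 49 mod 1009 = 715

Answer: 715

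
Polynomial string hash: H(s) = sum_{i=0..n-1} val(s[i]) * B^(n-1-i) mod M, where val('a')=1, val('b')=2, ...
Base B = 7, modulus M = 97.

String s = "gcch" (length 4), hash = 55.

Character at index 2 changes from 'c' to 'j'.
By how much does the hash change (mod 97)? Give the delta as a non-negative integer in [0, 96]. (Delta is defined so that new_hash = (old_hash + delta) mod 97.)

Answer: 49

Derivation:
Delta formula: (val(new) - val(old)) * B^(n-1-k) mod M
  val('j') - val('c') = 10 - 3 = 7
  B^(n-1-k) = 7^1 mod 97 = 7
  Delta = 7 * 7 mod 97 = 49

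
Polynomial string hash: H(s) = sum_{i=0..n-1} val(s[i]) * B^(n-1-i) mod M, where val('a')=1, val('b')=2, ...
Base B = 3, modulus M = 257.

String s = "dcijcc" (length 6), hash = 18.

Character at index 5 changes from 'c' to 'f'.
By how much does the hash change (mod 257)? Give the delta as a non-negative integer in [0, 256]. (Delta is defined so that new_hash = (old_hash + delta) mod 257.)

Answer: 3

Derivation:
Delta formula: (val(new) - val(old)) * B^(n-1-k) mod M
  val('f') - val('c') = 6 - 3 = 3
  B^(n-1-k) = 3^0 mod 257 = 1
  Delta = 3 * 1 mod 257 = 3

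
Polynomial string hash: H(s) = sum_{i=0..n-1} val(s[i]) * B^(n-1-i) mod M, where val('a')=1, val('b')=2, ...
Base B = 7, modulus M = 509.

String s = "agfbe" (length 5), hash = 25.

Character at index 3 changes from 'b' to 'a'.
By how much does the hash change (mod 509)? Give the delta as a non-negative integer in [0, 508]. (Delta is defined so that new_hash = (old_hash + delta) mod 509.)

Answer: 502

Derivation:
Delta formula: (val(new) - val(old)) * B^(n-1-k) mod M
  val('a') - val('b') = 1 - 2 = -1
  B^(n-1-k) = 7^1 mod 509 = 7
  Delta = -1 * 7 mod 509 = 502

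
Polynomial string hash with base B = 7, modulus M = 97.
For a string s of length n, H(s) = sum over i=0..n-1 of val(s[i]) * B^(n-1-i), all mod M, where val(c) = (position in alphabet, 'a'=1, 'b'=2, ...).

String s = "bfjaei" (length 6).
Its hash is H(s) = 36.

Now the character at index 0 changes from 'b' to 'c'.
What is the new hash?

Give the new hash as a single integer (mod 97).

val('b') = 2, val('c') = 3
Position k = 0, exponent = n-1-k = 5
B^5 mod M = 7^5 mod 97 = 26
Delta = (3 - 2) * 26 mod 97 = 26
New hash = (36 + 26) mod 97 = 62

Answer: 62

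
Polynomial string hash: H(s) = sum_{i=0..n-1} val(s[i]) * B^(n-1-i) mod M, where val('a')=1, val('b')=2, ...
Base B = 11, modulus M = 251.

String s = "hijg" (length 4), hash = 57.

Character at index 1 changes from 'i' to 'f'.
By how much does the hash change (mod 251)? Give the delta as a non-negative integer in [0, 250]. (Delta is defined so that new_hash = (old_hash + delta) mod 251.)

Answer: 139

Derivation:
Delta formula: (val(new) - val(old)) * B^(n-1-k) mod M
  val('f') - val('i') = 6 - 9 = -3
  B^(n-1-k) = 11^2 mod 251 = 121
  Delta = -3 * 121 mod 251 = 139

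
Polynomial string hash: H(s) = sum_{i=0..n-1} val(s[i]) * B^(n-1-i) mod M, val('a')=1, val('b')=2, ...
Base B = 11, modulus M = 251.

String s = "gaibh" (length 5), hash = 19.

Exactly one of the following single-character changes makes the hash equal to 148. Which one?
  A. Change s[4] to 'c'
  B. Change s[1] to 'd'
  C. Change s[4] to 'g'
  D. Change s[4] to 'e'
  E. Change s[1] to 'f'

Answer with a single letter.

Answer: E

Derivation:
Option A: s[4]='h'->'c', delta=(3-8)*11^0 mod 251 = 246, hash=19+246 mod 251 = 14
Option B: s[1]='a'->'d', delta=(4-1)*11^3 mod 251 = 228, hash=19+228 mod 251 = 247
Option C: s[4]='h'->'g', delta=(7-8)*11^0 mod 251 = 250, hash=19+250 mod 251 = 18
Option D: s[4]='h'->'e', delta=(5-8)*11^0 mod 251 = 248, hash=19+248 mod 251 = 16
Option E: s[1]='a'->'f', delta=(6-1)*11^3 mod 251 = 129, hash=19+129 mod 251 = 148 <-- target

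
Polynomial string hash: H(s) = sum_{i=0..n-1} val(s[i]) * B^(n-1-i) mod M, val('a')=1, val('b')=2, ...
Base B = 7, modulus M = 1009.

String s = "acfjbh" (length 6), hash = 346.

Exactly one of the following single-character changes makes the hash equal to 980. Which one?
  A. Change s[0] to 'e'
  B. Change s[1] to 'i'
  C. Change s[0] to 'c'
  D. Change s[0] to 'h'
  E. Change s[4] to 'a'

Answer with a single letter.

Option A: s[0]='a'->'e', delta=(5-1)*7^5 mod 1009 = 634, hash=346+634 mod 1009 = 980 <-- target
Option B: s[1]='c'->'i', delta=(9-3)*7^4 mod 1009 = 280, hash=346+280 mod 1009 = 626
Option C: s[0]='a'->'c', delta=(3-1)*7^5 mod 1009 = 317, hash=346+317 mod 1009 = 663
Option D: s[0]='a'->'h', delta=(8-1)*7^5 mod 1009 = 605, hash=346+605 mod 1009 = 951
Option E: s[4]='b'->'a', delta=(1-2)*7^1 mod 1009 = 1002, hash=346+1002 mod 1009 = 339

Answer: A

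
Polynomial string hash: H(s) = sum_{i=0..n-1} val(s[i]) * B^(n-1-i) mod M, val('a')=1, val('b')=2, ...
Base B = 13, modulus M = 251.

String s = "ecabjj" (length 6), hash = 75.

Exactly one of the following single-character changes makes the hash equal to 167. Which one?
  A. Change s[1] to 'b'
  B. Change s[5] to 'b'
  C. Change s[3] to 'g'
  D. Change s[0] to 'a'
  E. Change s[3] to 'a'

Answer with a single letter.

Option A: s[1]='c'->'b', delta=(2-3)*13^4 mod 251 = 53, hash=75+53 mod 251 = 128
Option B: s[5]='j'->'b', delta=(2-10)*13^0 mod 251 = 243, hash=75+243 mod 251 = 67
Option C: s[3]='b'->'g', delta=(7-2)*13^2 mod 251 = 92, hash=75+92 mod 251 = 167 <-- target
Option D: s[0]='e'->'a', delta=(1-5)*13^5 mod 251 = 246, hash=75+246 mod 251 = 70
Option E: s[3]='b'->'a', delta=(1-2)*13^2 mod 251 = 82, hash=75+82 mod 251 = 157

Answer: C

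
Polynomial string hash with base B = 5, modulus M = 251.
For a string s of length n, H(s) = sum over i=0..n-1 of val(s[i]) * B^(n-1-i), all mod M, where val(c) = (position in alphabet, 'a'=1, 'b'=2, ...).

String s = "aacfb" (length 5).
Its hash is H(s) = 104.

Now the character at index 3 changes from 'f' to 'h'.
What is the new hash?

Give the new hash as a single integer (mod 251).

Answer: 114

Derivation:
val('f') = 6, val('h') = 8
Position k = 3, exponent = n-1-k = 1
B^1 mod M = 5^1 mod 251 = 5
Delta = (8 - 6) * 5 mod 251 = 10
New hash = (104 + 10) mod 251 = 114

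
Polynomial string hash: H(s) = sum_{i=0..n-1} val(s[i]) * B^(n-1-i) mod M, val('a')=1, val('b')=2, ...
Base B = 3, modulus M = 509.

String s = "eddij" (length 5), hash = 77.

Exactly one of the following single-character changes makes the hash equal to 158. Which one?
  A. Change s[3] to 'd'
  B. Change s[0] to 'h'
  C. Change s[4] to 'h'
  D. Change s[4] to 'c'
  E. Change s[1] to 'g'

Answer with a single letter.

Answer: E

Derivation:
Option A: s[3]='i'->'d', delta=(4-9)*3^1 mod 509 = 494, hash=77+494 mod 509 = 62
Option B: s[0]='e'->'h', delta=(8-5)*3^4 mod 509 = 243, hash=77+243 mod 509 = 320
Option C: s[4]='j'->'h', delta=(8-10)*3^0 mod 509 = 507, hash=77+507 mod 509 = 75
Option D: s[4]='j'->'c', delta=(3-10)*3^0 mod 509 = 502, hash=77+502 mod 509 = 70
Option E: s[1]='d'->'g', delta=(7-4)*3^3 mod 509 = 81, hash=77+81 mod 509 = 158 <-- target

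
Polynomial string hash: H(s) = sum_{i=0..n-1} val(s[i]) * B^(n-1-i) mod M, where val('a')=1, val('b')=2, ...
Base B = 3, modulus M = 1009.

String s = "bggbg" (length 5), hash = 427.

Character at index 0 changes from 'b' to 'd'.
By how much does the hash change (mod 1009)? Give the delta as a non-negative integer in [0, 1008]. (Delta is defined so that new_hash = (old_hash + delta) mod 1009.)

Answer: 162

Derivation:
Delta formula: (val(new) - val(old)) * B^(n-1-k) mod M
  val('d') - val('b') = 4 - 2 = 2
  B^(n-1-k) = 3^4 mod 1009 = 81
  Delta = 2 * 81 mod 1009 = 162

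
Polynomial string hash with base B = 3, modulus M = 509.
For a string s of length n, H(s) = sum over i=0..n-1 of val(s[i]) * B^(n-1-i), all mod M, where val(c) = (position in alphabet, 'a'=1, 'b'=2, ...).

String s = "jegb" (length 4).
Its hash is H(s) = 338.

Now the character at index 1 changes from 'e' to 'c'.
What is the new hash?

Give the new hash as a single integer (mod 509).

Answer: 320

Derivation:
val('e') = 5, val('c') = 3
Position k = 1, exponent = n-1-k = 2
B^2 mod M = 3^2 mod 509 = 9
Delta = (3 - 5) * 9 mod 509 = 491
New hash = (338 + 491) mod 509 = 320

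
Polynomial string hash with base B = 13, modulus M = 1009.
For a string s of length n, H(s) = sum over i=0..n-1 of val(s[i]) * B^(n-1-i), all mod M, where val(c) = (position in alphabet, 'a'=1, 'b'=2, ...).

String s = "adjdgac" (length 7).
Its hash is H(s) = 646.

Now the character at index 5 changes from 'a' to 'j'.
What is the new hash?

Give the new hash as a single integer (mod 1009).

val('a') = 1, val('j') = 10
Position k = 5, exponent = n-1-k = 1
B^1 mod M = 13^1 mod 1009 = 13
Delta = (10 - 1) * 13 mod 1009 = 117
New hash = (646 + 117) mod 1009 = 763

Answer: 763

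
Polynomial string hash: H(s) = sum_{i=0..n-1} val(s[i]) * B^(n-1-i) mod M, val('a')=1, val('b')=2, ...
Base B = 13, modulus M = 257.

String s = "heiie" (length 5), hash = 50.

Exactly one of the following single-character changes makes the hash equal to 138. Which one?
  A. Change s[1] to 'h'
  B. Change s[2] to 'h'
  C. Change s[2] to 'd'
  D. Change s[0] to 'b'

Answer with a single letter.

Answer: B

Derivation:
Option A: s[1]='e'->'h', delta=(8-5)*13^3 mod 257 = 166, hash=50+166 mod 257 = 216
Option B: s[2]='i'->'h', delta=(8-9)*13^2 mod 257 = 88, hash=50+88 mod 257 = 138 <-- target
Option C: s[2]='i'->'d', delta=(4-9)*13^2 mod 257 = 183, hash=50+183 mod 257 = 233
Option D: s[0]='h'->'b', delta=(2-8)*13^4 mod 257 = 53, hash=50+53 mod 257 = 103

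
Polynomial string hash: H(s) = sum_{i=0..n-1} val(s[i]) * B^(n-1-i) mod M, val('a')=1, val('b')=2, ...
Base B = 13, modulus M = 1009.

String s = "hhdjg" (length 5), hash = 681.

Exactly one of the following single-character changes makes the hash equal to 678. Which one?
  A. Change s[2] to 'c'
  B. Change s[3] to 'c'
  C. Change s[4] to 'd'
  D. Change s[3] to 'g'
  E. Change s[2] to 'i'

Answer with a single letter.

Answer: C

Derivation:
Option A: s[2]='d'->'c', delta=(3-4)*13^2 mod 1009 = 840, hash=681+840 mod 1009 = 512
Option B: s[3]='j'->'c', delta=(3-10)*13^1 mod 1009 = 918, hash=681+918 mod 1009 = 590
Option C: s[4]='g'->'d', delta=(4-7)*13^0 mod 1009 = 1006, hash=681+1006 mod 1009 = 678 <-- target
Option D: s[3]='j'->'g', delta=(7-10)*13^1 mod 1009 = 970, hash=681+970 mod 1009 = 642
Option E: s[2]='d'->'i', delta=(9-4)*13^2 mod 1009 = 845, hash=681+845 mod 1009 = 517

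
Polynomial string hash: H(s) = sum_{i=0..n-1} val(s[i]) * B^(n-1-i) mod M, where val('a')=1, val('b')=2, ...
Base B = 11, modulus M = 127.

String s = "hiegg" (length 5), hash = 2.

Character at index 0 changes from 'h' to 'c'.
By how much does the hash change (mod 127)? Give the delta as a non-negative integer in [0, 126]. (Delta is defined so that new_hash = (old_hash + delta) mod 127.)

Delta formula: (val(new) - val(old)) * B^(n-1-k) mod M
  val('c') - val('h') = 3 - 8 = -5
  B^(n-1-k) = 11^4 mod 127 = 36
  Delta = -5 * 36 mod 127 = 74

Answer: 74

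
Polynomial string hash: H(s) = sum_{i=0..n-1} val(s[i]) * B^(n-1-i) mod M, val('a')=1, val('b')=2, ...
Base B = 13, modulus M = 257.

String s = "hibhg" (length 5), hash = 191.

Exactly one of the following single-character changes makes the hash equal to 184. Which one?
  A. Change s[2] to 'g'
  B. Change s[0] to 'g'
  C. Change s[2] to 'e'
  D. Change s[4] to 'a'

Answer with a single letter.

Answer: C

Derivation:
Option A: s[2]='b'->'g', delta=(7-2)*13^2 mod 257 = 74, hash=191+74 mod 257 = 8
Option B: s[0]='h'->'g', delta=(7-8)*13^4 mod 257 = 223, hash=191+223 mod 257 = 157
Option C: s[2]='b'->'e', delta=(5-2)*13^2 mod 257 = 250, hash=191+250 mod 257 = 184 <-- target
Option D: s[4]='g'->'a', delta=(1-7)*13^0 mod 257 = 251, hash=191+251 mod 257 = 185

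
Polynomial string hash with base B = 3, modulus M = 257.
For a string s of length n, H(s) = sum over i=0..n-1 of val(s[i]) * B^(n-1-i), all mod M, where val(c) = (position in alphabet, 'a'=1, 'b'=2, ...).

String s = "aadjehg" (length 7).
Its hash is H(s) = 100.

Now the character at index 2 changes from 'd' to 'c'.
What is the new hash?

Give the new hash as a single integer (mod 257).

Answer: 19

Derivation:
val('d') = 4, val('c') = 3
Position k = 2, exponent = n-1-k = 4
B^4 mod M = 3^4 mod 257 = 81
Delta = (3 - 4) * 81 mod 257 = 176
New hash = (100 + 176) mod 257 = 19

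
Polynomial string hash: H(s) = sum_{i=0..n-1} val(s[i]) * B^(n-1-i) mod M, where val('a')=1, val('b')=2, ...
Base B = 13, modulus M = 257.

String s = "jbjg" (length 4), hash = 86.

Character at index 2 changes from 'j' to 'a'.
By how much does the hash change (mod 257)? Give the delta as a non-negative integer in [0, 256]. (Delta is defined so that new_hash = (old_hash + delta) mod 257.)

Answer: 140

Derivation:
Delta formula: (val(new) - val(old)) * B^(n-1-k) mod M
  val('a') - val('j') = 1 - 10 = -9
  B^(n-1-k) = 13^1 mod 257 = 13
  Delta = -9 * 13 mod 257 = 140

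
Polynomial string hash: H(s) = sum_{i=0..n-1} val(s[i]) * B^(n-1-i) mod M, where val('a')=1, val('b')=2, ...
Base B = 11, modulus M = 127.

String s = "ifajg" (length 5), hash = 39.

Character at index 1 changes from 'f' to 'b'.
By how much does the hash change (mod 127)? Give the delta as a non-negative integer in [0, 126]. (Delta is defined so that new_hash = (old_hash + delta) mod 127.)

Delta formula: (val(new) - val(old)) * B^(n-1-k) mod M
  val('b') - val('f') = 2 - 6 = -4
  B^(n-1-k) = 11^3 mod 127 = 61
  Delta = -4 * 61 mod 127 = 10

Answer: 10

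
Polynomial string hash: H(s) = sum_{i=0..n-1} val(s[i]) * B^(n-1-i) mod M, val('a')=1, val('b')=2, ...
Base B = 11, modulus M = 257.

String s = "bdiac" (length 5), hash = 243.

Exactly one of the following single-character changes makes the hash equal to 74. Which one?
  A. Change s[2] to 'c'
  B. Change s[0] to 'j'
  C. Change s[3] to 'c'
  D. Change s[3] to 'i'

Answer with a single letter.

Option A: s[2]='i'->'c', delta=(3-9)*11^2 mod 257 = 45, hash=243+45 mod 257 = 31
Option B: s[0]='b'->'j', delta=(10-2)*11^4 mod 257 = 193, hash=243+193 mod 257 = 179
Option C: s[3]='a'->'c', delta=(3-1)*11^1 mod 257 = 22, hash=243+22 mod 257 = 8
Option D: s[3]='a'->'i', delta=(9-1)*11^1 mod 257 = 88, hash=243+88 mod 257 = 74 <-- target

Answer: D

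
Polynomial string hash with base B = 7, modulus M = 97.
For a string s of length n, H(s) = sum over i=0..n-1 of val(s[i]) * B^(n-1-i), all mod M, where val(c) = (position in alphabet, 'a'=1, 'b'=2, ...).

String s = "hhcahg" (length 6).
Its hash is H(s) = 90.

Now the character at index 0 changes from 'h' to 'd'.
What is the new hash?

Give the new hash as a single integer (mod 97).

Answer: 83

Derivation:
val('h') = 8, val('d') = 4
Position k = 0, exponent = n-1-k = 5
B^5 mod M = 7^5 mod 97 = 26
Delta = (4 - 8) * 26 mod 97 = 90
New hash = (90 + 90) mod 97 = 83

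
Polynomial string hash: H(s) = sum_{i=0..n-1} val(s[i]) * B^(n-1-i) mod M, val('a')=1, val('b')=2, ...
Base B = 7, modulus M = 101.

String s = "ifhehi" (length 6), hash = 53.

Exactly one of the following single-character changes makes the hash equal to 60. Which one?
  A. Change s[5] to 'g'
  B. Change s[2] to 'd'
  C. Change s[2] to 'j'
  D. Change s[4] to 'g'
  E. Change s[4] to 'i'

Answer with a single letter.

Option A: s[5]='i'->'g', delta=(7-9)*7^0 mod 101 = 99, hash=53+99 mod 101 = 51
Option B: s[2]='h'->'d', delta=(4-8)*7^3 mod 101 = 42, hash=53+42 mod 101 = 95
Option C: s[2]='h'->'j', delta=(10-8)*7^3 mod 101 = 80, hash=53+80 mod 101 = 32
Option D: s[4]='h'->'g', delta=(7-8)*7^1 mod 101 = 94, hash=53+94 mod 101 = 46
Option E: s[4]='h'->'i', delta=(9-8)*7^1 mod 101 = 7, hash=53+7 mod 101 = 60 <-- target

Answer: E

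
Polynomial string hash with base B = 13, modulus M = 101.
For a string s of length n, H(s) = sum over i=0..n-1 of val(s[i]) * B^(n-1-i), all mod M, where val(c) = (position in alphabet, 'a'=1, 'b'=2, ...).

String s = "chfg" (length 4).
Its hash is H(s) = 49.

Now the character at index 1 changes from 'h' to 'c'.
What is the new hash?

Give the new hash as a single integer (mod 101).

Answer: 12

Derivation:
val('h') = 8, val('c') = 3
Position k = 1, exponent = n-1-k = 2
B^2 mod M = 13^2 mod 101 = 68
Delta = (3 - 8) * 68 mod 101 = 64
New hash = (49 + 64) mod 101 = 12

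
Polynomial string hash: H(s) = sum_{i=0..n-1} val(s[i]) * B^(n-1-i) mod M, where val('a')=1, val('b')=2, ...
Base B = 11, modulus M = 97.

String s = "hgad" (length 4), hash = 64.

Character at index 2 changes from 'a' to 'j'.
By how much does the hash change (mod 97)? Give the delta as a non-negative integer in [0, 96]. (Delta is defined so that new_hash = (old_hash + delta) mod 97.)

Answer: 2

Derivation:
Delta formula: (val(new) - val(old)) * B^(n-1-k) mod M
  val('j') - val('a') = 10 - 1 = 9
  B^(n-1-k) = 11^1 mod 97 = 11
  Delta = 9 * 11 mod 97 = 2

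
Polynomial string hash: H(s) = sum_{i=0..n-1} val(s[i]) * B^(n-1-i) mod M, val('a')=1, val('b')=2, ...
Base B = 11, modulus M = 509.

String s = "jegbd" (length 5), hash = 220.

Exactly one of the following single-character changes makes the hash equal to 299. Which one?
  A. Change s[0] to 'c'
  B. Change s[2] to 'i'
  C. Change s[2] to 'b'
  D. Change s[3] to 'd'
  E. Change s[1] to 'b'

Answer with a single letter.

Option A: s[0]='j'->'c', delta=(3-10)*11^4 mod 509 = 331, hash=220+331 mod 509 = 42
Option B: s[2]='g'->'i', delta=(9-7)*11^2 mod 509 = 242, hash=220+242 mod 509 = 462
Option C: s[2]='g'->'b', delta=(2-7)*11^2 mod 509 = 413, hash=220+413 mod 509 = 124
Option D: s[3]='b'->'d', delta=(4-2)*11^1 mod 509 = 22, hash=220+22 mod 509 = 242
Option E: s[1]='e'->'b', delta=(2-5)*11^3 mod 509 = 79, hash=220+79 mod 509 = 299 <-- target

Answer: E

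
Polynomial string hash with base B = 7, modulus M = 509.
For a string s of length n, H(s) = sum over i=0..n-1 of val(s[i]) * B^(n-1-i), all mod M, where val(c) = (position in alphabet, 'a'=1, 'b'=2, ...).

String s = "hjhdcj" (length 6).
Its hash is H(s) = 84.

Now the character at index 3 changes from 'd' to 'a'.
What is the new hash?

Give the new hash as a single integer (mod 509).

Answer: 446

Derivation:
val('d') = 4, val('a') = 1
Position k = 3, exponent = n-1-k = 2
B^2 mod M = 7^2 mod 509 = 49
Delta = (1 - 4) * 49 mod 509 = 362
New hash = (84 + 362) mod 509 = 446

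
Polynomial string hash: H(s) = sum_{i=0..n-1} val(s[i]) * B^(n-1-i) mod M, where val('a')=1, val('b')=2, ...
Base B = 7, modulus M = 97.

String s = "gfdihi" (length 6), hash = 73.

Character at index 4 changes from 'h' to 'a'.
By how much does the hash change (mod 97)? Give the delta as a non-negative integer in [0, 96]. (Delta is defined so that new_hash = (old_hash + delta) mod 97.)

Answer: 48

Derivation:
Delta formula: (val(new) - val(old)) * B^(n-1-k) mod M
  val('a') - val('h') = 1 - 8 = -7
  B^(n-1-k) = 7^1 mod 97 = 7
  Delta = -7 * 7 mod 97 = 48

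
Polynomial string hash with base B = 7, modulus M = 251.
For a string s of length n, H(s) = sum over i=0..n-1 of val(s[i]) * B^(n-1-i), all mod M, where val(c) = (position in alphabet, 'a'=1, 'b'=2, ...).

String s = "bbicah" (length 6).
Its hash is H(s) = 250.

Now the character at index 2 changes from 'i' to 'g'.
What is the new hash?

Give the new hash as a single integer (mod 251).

val('i') = 9, val('g') = 7
Position k = 2, exponent = n-1-k = 3
B^3 mod M = 7^3 mod 251 = 92
Delta = (7 - 9) * 92 mod 251 = 67
New hash = (250 + 67) mod 251 = 66

Answer: 66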